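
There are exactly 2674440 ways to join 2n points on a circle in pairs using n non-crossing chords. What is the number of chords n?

Non-crossing pairings of 2n points on a circle are counted by C_n, and C_14 = 2674440.

14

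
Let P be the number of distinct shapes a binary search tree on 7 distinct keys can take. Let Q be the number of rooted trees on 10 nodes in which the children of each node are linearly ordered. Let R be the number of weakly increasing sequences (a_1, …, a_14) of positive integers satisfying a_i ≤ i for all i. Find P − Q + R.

Binary trees (left/right distinguished) on n nodes are counted by C_n; here n = 7. So P = C_7 = 429.
Rooted ordered (plane) trees on m nodes have m−1 edges and are counted by C_{m−1}; m = 10 gives C_9. So Q = C_9 = 4862.
Weakly increasing sequences with a_i ≤ i biject with Dyck paths of semilength 14, so there are C_14. So R = C_14 = 2674440.
P − Q + R = 429 − 4862 + 2674440 = 2670007.

2670007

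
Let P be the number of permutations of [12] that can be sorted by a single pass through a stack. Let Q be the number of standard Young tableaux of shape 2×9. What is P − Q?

203150

By Knuth's characterisation, the stack-sortable permutations of length 12 are the 231-avoiders, numbering C_12. So P = C_12 = 208012.
Standard Young tableaux of shape 2×n are counted by C_n; here n = 9. So Q = C_9 = 4862.
P − Q = 208012 − 4862 = 203150.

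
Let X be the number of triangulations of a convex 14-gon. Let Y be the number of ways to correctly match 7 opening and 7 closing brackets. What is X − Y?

207583

Triangulations of a convex m-gon are counted by C_{m−2}; with m = 14 this is C_12. So X = C_12 = 208012.
With 7 pairs the number of balanced bracket strings is the Catalan number C_7. So Y = C_7 = 429.
X − Y = 208012 − 429 = 207583.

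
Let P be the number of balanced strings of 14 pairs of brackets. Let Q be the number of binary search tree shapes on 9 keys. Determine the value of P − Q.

With 14 pairs the number of balanced bracket strings is the Catalan number C_14. So P = C_14 = 2674440.
Rooted binary trees with 9 nodes (each child slot possibly empty) number C_9. So Q = C_9 = 4862.
P − Q = 2674440 − 4862 = 2669578.

2669578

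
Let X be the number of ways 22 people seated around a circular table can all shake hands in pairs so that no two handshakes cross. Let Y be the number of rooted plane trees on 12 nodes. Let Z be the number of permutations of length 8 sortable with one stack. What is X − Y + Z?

With 22 = 2·11 people, non-crossing handshake pairings are non-crossing perfect matchings on a circle, counted by C_11. So X = C_11 = 58786.
A rooted plane tree on 12 nodes has 11 edges, and such trees are counted by C_11. So Y = C_11 = 58786.
Stack-sortable permutations are exactly the 231-avoiding ones, counted by C_n; here n = 8. So Z = C_8 = 1430.
X − Y + Z = 58786 − 58786 + 1430 = 1430.

1430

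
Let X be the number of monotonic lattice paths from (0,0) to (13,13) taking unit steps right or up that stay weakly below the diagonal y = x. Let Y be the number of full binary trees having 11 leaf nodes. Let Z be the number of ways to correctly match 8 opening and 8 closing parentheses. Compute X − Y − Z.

724674

Monotone paths in an n×n grid that stay weakly below the diagonal are counted by C_n; here n = 13. So X = C_13 = 742900.
Full binary trees with 11 leaves have 11−1 = 10 internal nodes, so there are C_10 of them. So Y = C_10 = 16796.
A balanced arrangement of 8 bracket pairs is a Dyck word of semilength 8, so the count is C_8. So Z = C_8 = 1430.
X − Y − Z = 742900 − 16796 − 1430 = 724674.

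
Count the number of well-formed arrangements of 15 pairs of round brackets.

9694845

Balanced strings of n pairs of brackets are counted by C_n; here n = 15.
C_15 = C_14 · 2(2·14+1)/(14+2) = 2674440 · 58/16 = 9694845.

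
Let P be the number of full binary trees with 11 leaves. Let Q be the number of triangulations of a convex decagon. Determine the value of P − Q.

A full binary tree with L leaves has L−1 internal nodes and is counted by C_{L−1}; L = 11 gives C_10. So P = C_10 = 16796.
A convex 10-gon is triangulated into 8 triangles, and the number of such triangulations is the Catalan number C_{10−2} = C_8. So Q = C_8 = 1430.
P − Q = 16796 − 1430 = 15366.

15366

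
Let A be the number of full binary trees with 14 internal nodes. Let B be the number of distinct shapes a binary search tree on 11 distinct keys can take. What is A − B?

2615654

Full binary trees with n internal nodes are counted by C_n; here n = 14. So A = C_14 = 2674440.
Rooted binary trees with 11 nodes (each child slot possibly empty) number C_11. So B = C_11 = 58786.
A − B = 2674440 − 58786 = 2615654.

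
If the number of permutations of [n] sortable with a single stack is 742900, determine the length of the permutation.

Stack-sortable permutations of [n] are counted by C_n; 742900 = C_13.

13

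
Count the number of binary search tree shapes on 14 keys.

There are C_n binary search tree shapes on n keys; with n = 14 that is C_14.
C_14 = C(28,14)/15 = 40116600/15 = 2674440.

2674440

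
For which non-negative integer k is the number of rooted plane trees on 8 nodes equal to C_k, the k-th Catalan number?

A rooted plane tree on 8 nodes has 7 edges, and such trees are counted by C_7.

7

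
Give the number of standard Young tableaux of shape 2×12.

By the hook-length formula (or a Dyck-path bijection), SYT of shape 2×12 number C_12.
C_12 = C_11 · 2(2·11+1)/(11+2) = 58786 · 46/13 = 208012.

208012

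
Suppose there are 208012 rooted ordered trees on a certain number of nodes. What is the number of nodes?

13

Rooted ordered trees on m nodes are counted by C_{m−1}. The Catalan number equal to 208012 is C_12.
So the index is 12, and the number of nodes is 12 + 1 = 13.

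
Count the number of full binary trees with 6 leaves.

42

Full binary trees with 6 leaves have 6−1 = 5 internal nodes, so there are C_5 of them.
C_5 = 42.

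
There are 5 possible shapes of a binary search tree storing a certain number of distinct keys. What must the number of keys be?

Binary search tree shapes on n keys are counted by C_n. The Catalan number equal to 5 is C_3.

3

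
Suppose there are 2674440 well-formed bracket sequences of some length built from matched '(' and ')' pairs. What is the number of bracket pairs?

Balanced strings of n bracket-pairs are counted by C_n. Since C_14 = 2674440, the index is 14.

14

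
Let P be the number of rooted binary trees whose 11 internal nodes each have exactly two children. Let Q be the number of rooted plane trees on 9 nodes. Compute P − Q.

57356

Full binary trees with n internal nodes are counted by C_n; here n = 11. So P = C_11 = 58786.
A rooted plane tree on 9 nodes has 8 edges, and such trees are counted by C_8. So Q = C_8 = 1430.
P − Q = 58786 − 1430 = 57356.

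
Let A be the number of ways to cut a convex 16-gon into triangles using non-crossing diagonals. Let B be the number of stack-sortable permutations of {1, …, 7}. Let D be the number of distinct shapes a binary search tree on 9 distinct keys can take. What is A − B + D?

A convex 16-gon is triangulated into 14 triangles, and the number of such triangulations is the Catalan number C_{16−2} = C_14. So A = C_14 = 2674440.
Stack-sortable permutations are exactly the 231-avoiding ones, counted by C_n; here n = 7. So B = C_7 = 429.
Binary trees (left/right distinguished) on n nodes are counted by C_n; here n = 9. So D = C_9 = 4862.
A − B + D = 2674440 − 429 + 4862 = 2678873.

2678873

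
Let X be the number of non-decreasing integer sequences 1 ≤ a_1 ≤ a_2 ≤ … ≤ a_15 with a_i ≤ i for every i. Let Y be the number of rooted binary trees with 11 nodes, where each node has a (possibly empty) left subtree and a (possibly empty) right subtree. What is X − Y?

Weakly increasing sequences with a_i ≤ i biject with Dyck paths of semilength 15, so there are C_15. So X = C_15 = 9694845.
There are C_n binary search tree shapes on n keys; with n = 11 that is C_11. So Y = C_11 = 58786.
X − Y = 9694845 − 58786 = 9636059.

9636059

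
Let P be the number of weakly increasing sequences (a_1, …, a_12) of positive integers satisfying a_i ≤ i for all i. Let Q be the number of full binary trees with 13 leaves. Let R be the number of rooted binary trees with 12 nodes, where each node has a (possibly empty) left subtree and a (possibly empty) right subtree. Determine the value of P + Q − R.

208012

Weakly increasing sequences with a_i ≤ i biject with Dyck paths of semilength 12, so there are C_12. So P = C_12 = 208012.
Full binary trees with 13 leaves have 13−1 = 12 internal nodes, so there are C_12 of them. So Q = C_12 = 208012.
Rooted binary trees with 12 nodes (each child slot possibly empty) number C_12. So R = C_12 = 208012.
P + Q − R = 208012 + 208012 − 208012 = 208012.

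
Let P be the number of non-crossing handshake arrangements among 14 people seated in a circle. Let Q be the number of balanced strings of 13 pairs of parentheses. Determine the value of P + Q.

Non-crossing handshake pairings of 2n people are counted by C_n; 14 people gives n = 7. So P = C_7 = 429.
With 13 pairs the number of balanced bracket strings is the Catalan number C_13. So Q = C_13 = 742900.
P + Q = 429 + 742900 = 743329.

743329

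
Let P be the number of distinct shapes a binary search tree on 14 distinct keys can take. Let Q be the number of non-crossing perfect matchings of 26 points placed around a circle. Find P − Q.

1931540

Binary trees (left/right distinguished) on n nodes are counted by C_n; here n = 14. So P = C_14 = 2674440.
Pairing 26 circle points by 13 non-crossing chords gives C_13 matchings. So Q = C_13 = 742900.
P − Q = 2674440 − 742900 = 1931540.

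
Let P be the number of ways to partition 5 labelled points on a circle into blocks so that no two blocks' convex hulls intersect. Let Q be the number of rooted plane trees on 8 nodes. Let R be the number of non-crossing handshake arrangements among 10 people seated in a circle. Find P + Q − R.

Non-crossing partitions of an n-element set are counted by C_n; here n = 5. So P = C_5 = 42.
Rooted ordered (plane) trees on m nodes have m−1 edges and are counted by C_{m−1}; m = 8 gives C_7. So Q = C_7 = 429.
With 10 = 2·5 people, non-crossing handshake pairings are non-crossing perfect matchings on a circle, counted by C_5. So R = C_5 = 42.
P + Q − R = 42 + 429 − 42 = 429.

429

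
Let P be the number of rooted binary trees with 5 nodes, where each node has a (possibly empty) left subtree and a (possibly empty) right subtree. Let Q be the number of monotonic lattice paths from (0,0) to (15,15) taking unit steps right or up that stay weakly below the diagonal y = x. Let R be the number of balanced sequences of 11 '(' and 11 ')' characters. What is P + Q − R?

Rooted binary trees with 5 nodes (each child slot possibly empty) number C_5. So P = C_5 = 42.
Sub-diagonal monotone paths from (0,0) to (15,15) biject with Dyck paths of semilength 15, giving C_15. So Q = C_15 = 9694845.
A balanced arrangement of 11 bracket pairs is a Dyck word of semilength 11, so the count is C_11. So R = C_11 = 58786.
P + Q − R = 42 + 9694845 − 58786 = 9636101.

9636101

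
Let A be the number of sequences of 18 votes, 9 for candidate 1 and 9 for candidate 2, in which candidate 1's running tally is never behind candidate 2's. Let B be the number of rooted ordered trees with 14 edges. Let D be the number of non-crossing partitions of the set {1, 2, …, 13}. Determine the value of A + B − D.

Reading a vote for the leader as '(' and for the other as ')' turns such a sequence into a balanced string of 9 pairs, so the count is C_9. So A = C_9 = 4862.
Rooted ordered trees with n edges are counted by C_n; here n = 14. So B = C_14 = 2674440.
The non-crossing partitions of [13] form a lattice of size C_13. So D = C_13 = 742900.
A + B − D = 4862 + 2674440 − 742900 = 1936402.

1936402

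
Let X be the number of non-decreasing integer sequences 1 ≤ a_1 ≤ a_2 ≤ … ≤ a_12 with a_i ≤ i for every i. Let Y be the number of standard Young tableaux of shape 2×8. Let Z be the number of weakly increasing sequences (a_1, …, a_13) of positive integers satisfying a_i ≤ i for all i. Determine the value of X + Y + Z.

Such sub-staircase sequences of length n are counted by C_n; here n = 12. So X = C_12 = 208012.
Standard Young tableaux of shape 2×n are counted by C_n; here n = 8. So Y = C_8 = 1430.
Such sub-staircase sequences of length n are counted by C_n; here n = 13. So Z = C_13 = 742900.
X + Y + Z = 208012 + 1430 + 742900 = 952342.

952342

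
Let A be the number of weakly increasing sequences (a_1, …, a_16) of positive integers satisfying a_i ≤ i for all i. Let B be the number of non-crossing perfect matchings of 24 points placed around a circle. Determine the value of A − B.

35149658

Weakly increasing sequences with a_i ≤ i biject with Dyck paths of semilength 16, so there are C_16. So A = C_16 = 35357670.
Non-crossing perfect matchings of 2n points on a circle are counted by C_n; with 24 points, n = 12. So B = C_12 = 208012.
A − B = 35357670 − 208012 = 35149658.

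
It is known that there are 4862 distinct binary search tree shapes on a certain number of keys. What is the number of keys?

9

Binary search tree shapes on n keys are counted by C_n. Since C_9 = 4862, the index is 9.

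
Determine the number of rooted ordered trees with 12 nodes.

A rooted plane tree on 12 nodes has 11 edges, and such trees are counted by C_11.
C_11 = C_10 · 2(2·10+1)/(10+2) = 16796 · 42/12 = 58786.

58786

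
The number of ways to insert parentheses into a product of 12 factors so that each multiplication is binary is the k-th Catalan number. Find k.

Bracketing 12 factors into binary products is counted by C_{12−1} = C_11.

11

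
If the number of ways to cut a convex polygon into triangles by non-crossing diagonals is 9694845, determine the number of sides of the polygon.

17

Triangulations of a convex m-gon are counted by C_{m−2}, and C_15 = 9694845.
So m − 2 = 15, giving m = 17 sides.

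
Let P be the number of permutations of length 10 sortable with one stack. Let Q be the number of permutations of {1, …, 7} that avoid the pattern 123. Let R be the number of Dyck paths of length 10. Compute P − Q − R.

Stack-sortable permutations are exactly the 231-avoiding ones, counted by C_n; here n = 10. So P = C_10 = 16796.
For any fixed pattern of length 3, the pattern-avoiding permutations of [7] number C_7. So Q = C_7 = 429.
A Dyck path with 5 up-steps and 5 down-steps has semilength 5, so there are C_5 of them. So R = C_5 = 42.
P − Q − R = 16796 − 429 − 42 = 16325.

16325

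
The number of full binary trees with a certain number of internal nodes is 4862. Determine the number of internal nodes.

9

Full binary trees with n internal nodes are counted by C_n; 4862 = C_9.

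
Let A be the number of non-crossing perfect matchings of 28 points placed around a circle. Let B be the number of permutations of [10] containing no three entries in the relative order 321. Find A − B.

Non-crossing perfect matchings of 2n points on a circle are counted by C_n; with 28 points, n = 14. So A = C_14 = 2674440.
For any fixed pattern of length 3, the pattern-avoiding permutations of [10] number C_10. So B = C_10 = 16796.
A − B = 2674440 − 16796 = 2657644.

2657644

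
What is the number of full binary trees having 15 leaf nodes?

Full binary trees with 15 leaves have 15−1 = 14 internal nodes, so there are C_14 of them.
C_14 = C_13 · 2(2·13+1)/(13+2) = 742900 · 54/15 = 2674440.

2674440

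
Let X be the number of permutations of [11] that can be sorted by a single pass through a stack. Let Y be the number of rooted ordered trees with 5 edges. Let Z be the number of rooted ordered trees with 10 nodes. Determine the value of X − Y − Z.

53882

By Knuth's characterisation, the stack-sortable permutations of length 11 are the 231-avoiders, numbering C_11. So X = C_11 = 58786.
Rooted ordered trees with n edges are counted by C_n; here n = 5. So Y = C_5 = 42.
Rooted ordered (plane) trees on m nodes have m−1 edges and are counted by C_{m−1}; m = 10 gives C_9. So Z = C_9 = 4862.
X − Y − Z = 58786 − 42 − 4862 = 53882.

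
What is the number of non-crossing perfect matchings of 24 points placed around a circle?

Pairing 24 circle points by 12 non-crossing chords gives C_12 matchings.
C_12 = C(24,12)/13 = 2704156/13 = 208012.

208012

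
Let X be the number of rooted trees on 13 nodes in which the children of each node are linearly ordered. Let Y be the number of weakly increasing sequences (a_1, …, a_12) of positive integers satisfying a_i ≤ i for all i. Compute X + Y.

416024

Rooted ordered (plane) trees on m nodes have m−1 edges and are counted by C_{m−1}; m = 13 gives C_12. So X = C_12 = 208012.
Weakly increasing sequences with a_i ≤ i biject with Dyck paths of semilength 12, so there are C_12. So Y = C_12 = 208012.
X + Y = 208012 + 208012 = 416024.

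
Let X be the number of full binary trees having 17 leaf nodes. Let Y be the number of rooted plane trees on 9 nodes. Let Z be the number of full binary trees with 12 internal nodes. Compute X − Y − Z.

A full binary tree with L leaves has L−1 internal nodes and is counted by C_{L−1}; L = 17 gives C_16. So X = C_16 = 35357670.
A rooted plane tree on 9 nodes has 8 edges, and such trees are counted by C_8. So Y = C_8 = 1430.
Full binary trees with n internal nodes are counted by C_n; here n = 12. So Z = C_12 = 208012.
X − Y − Z = 35357670 − 1430 − 208012 = 35148228.

35148228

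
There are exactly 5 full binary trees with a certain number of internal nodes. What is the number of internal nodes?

3

Full binary trees with n internal nodes are counted by C_n. The Catalan number equal to 5 is C_3.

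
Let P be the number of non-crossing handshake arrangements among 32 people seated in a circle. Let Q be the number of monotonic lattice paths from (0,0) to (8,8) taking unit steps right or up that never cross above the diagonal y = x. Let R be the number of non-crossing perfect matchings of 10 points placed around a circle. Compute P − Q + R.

35356282

Non-crossing handshake pairings of 2n people are counted by C_n; 32 people gives n = 16. So P = C_16 = 35357670.
Monotone paths in an n×n grid that stay weakly below the diagonal are counted by C_n; here n = 8. So Q = C_8 = 1430.
Pairing 10 circle points by 5 non-crossing chords gives C_5 matchings. So R = C_5 = 42.
P − Q + R = 35357670 − 1430 + 42 = 35356282.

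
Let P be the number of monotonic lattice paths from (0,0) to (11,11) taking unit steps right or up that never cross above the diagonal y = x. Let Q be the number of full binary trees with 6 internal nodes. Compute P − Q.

58654

Monotone paths in an n×n grid that stay weakly below the diagonal are counted by C_n; here n = 11. So P = C_11 = 58786.
The number of full binary trees on 6 internal nodes is the Catalan number C_6. So Q = C_6 = 132.
P − Q = 58786 − 132 = 58654.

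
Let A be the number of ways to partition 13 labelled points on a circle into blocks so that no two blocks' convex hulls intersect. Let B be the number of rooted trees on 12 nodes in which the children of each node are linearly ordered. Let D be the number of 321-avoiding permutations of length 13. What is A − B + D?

The non-crossing partitions of [13] form a lattice of size C_13. So A = C_13 = 742900.
Rooted ordered (plane) trees on m nodes have m−1 edges and are counted by C_{m−1}; m = 12 gives C_11. So B = C_11 = 58786.
Permutations of [n] avoiding any single length-3 pattern are counted by C_n; here n = 13. So D = C_13 = 742900.
A − B + D = 742900 − 58786 + 742900 = 1427014.

1427014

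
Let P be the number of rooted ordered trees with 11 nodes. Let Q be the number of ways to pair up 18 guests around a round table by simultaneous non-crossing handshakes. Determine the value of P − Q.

11934

A rooted plane tree on 11 nodes has 10 edges, and such trees are counted by C_10. So P = C_10 = 16796.
Non-crossing handshake pairings of 2n people are counted by C_n; 18 people gives n = 9. So Q = C_9 = 4862.
P − Q = 16796 − 4862 = 11934.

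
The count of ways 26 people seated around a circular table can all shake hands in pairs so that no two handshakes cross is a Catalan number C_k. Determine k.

Non-crossing handshake pairings of 2n people are counted by C_n; 26 people gives n = 13.

13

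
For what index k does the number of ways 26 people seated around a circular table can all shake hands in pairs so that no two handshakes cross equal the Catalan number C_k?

13

Non-crossing handshake pairings of 2n people are counted by C_n; 26 people gives n = 13.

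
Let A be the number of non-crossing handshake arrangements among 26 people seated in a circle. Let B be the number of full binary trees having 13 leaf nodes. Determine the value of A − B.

534888

With 26 = 2·13 people, non-crossing handshake pairings are non-crossing perfect matchings on a circle, counted by C_13. So A = C_13 = 742900.
A full binary tree with L leaves has L−1 internal nodes and is counted by C_{L−1}; L = 13 gives C_12. So B = C_12 = 208012.
A − B = 742900 − 208012 = 534888.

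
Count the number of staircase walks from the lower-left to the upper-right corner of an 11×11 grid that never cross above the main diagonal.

58786

Sub-diagonal monotone paths from (0,0) to (11,11) biject with Dyck paths of semilength 11, giving C_11.
C_11 = C(22,11)/12 = 705432/12 = 58786.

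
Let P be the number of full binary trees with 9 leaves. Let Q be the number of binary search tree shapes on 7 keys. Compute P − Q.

1001

Full binary trees with 9 leaves have 9−1 = 8 internal nodes, so there are C_8 of them. So P = C_8 = 1430.
There are C_n binary search tree shapes on n keys; with n = 7 that is C_7. So Q = C_7 = 429.
P − Q = 1430 − 429 = 1001.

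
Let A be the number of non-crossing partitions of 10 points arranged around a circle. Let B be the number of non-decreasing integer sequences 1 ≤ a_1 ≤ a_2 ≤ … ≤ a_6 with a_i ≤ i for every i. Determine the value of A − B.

Non-crossing partitions of an n-element set are counted by C_n; here n = 10. So A = C_10 = 16796.
Weakly increasing sequences with a_i ≤ i biject with Dyck paths of semilength 6, so there are C_6. So B = C_6 = 132.
A − B = 16796 − 132 = 16664.

16664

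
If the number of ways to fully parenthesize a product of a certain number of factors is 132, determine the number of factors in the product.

Parenthesizations of m factors are counted by C_{m−1}; 132 = C_6.
So the index is 6, and the number of factors is 6 + 1 = 7.

7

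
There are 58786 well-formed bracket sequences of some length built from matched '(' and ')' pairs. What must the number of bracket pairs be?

11

Balanced strings of n bracket-pairs are counted by C_n, and C_11 = 58786.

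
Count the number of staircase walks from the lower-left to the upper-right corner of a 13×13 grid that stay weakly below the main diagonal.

Monotone paths in an n×n grid that stay weakly below the diagonal are counted by C_n; here n = 13.
C_13 = C(26,13)/14 = 10400600/14 = 742900.

742900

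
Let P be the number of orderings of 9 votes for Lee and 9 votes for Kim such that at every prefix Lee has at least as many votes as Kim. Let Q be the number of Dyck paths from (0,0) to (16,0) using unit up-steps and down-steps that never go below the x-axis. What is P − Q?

Reading a vote for the leader as '(' and for the other as ')' turns such a sequence into a balanced string of 9 pairs, so the count is C_9. So P = C_9 = 4862.
Dyck paths of semilength n (length 2n) are counted by C_n; here n = 8. So Q = C_8 = 1430.
P − Q = 4862 − 1430 = 3432.

3432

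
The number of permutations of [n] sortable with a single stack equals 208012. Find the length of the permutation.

Stack-sortable permutations of [n] are counted by C_n; 208012 = C_12.

12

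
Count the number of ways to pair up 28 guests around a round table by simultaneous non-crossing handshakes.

With 28 = 2·14 people, non-crossing handshake pairings are non-crossing perfect matchings on a circle, counted by C_14.
C_14 = 2674440.

2674440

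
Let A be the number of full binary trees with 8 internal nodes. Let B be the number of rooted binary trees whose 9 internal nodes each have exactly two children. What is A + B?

The number of full binary trees on 8 internal nodes is the Catalan number C_8. So A = C_8 = 1430.
Full binary trees with n internal nodes are counted by C_n; here n = 9. So B = C_9 = 4862.
A + B = 1430 + 4862 = 6292.

6292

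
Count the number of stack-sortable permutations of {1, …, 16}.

By Knuth's characterisation, the stack-sortable permutations of length 16 are the 231-avoiders, numbering C_16.
C_16 = C(32,16)/17 = 601080390/17 = 35357670.

35357670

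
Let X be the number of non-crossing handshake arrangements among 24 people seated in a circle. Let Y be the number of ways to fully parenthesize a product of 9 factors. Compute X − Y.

Non-crossing handshake pairings of 2n people are counted by C_n; 24 people gives n = 12. So X = C_12 = 208012.
Parenthesizations of m factors correspond to full binary trees with m leaves, counted by C_{m−1}; m = 9 gives C_8. So Y = C_8 = 1430.
X − Y = 208012 − 1430 = 206582.

206582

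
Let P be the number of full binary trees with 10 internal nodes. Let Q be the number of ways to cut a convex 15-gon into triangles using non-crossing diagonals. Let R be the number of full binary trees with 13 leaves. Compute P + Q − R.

Full binary trees with n internal nodes are counted by C_n; here n = 10. So P = C_10 = 16796.
A convex 15-gon is triangulated into 13 triangles, and the number of such triangulations is the Catalan number C_{15−2} = C_13. So Q = C_13 = 742900.
Full binary trees with 13 leaves have 13−1 = 12 internal nodes, so there are C_12 of them. So R = C_12 = 208012.
P + Q − R = 16796 + 742900 − 208012 = 551684.

551684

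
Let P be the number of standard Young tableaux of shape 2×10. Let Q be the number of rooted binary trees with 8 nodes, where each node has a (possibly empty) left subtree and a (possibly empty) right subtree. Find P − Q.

By the hook-length formula (or a Dyck-path bijection), SYT of shape 2×10 number C_10. So P = C_10 = 16796.
Rooted binary trees with 8 nodes (each child slot possibly empty) number C_8. So Q = C_8 = 1430.
P − Q = 16796 − 1430 = 15366.

15366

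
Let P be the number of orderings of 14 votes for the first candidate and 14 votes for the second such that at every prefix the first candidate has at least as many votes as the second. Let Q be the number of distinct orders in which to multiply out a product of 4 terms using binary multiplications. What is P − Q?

Reading a vote for the leader as '(' and for the other as ')' turns such a sequence into a balanced string of 14 pairs, so the count is C_14. So P = C_14 = 2674440.
Bracketing 4 factors into binary products is counted by C_{4−1} = C_3. So Q = C_3 = 5.
P − Q = 2674440 − 5 = 2674435.

2674435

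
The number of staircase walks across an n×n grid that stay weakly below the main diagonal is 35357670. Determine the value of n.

16

Such diagonal-avoiding paths in an n×n grid are counted by C_n, and C_16 = 35357670.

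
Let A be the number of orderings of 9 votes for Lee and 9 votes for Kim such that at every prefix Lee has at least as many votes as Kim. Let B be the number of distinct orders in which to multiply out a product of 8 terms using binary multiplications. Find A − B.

Reading a vote for the leader as '(' and for the other as ')' turns such a sequence into a balanced string of 9 pairs, so the count is C_9. So A = C_9 = 4862.
Bracketing 8 factors into binary products is counted by C_{8−1} = C_7. So B = C_7 = 429.
A − B = 4862 − 429 = 4433.

4433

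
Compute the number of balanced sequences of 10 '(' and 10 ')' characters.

Balanced strings of n pairs of brackets are counted by C_n; here n = 10.
C_10 = C_9 · 2(2·9+1)/(9+2) = 4862 · 38/11 = 16796.

16796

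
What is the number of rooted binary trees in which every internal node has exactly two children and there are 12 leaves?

58786

A full binary tree with L leaves has L−1 internal nodes and is counted by C_{L−1}; L = 12 gives C_11.
C_11 = C(22,11)/12 = 705432/12 = 58786.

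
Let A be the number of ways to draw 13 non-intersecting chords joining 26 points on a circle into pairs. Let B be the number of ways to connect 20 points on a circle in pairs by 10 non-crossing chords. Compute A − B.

726104

Pairing 26 circle points by 13 non-crossing chords gives C_13 matchings. So A = C_13 = 742900.
Pairing 20 circle points by 10 non-crossing chords gives C_10 matchings. So B = C_10 = 16796.
A − B = 742900 − 16796 = 726104.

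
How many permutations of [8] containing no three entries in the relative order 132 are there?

Permutations of [n] avoiding any single length-3 pattern are counted by C_n; here n = 8.
C_8 = 1430.

1430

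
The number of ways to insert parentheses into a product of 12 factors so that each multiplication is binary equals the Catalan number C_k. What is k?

Ways to associate a product of 12 factors correspond to binary trees on 12 leaves, so the count is C_11.

11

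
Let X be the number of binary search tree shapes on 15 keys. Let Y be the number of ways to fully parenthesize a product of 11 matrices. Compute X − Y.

There are C_n binary search tree shapes on n keys; with n = 15 that is C_15. So X = C_15 = 9694845.
Ways to associate a product of 11 factors correspond to binary trees on 11 leaves, so the count is C_10. So Y = C_10 = 16796.
X − Y = 9694845 − 16796 = 9678049.

9678049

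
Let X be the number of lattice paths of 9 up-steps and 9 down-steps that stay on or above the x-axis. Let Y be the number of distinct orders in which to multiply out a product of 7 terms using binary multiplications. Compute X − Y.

A Dyck path with 9 up-steps and 9 down-steps has semilength 9, so there are C_9 of them. So X = C_9 = 4862.
Ways to associate a product of 7 factors correspond to binary trees on 7 leaves, so the count is C_6. So Y = C_6 = 132.
X − Y = 4862 − 132 = 4730.

4730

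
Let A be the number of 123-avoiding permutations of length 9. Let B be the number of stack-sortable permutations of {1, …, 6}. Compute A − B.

4730

Permutations of [n] avoiding any single length-3 pattern are counted by C_n; here n = 9. So A = C_9 = 4862.
Stack-sortable permutations are exactly the 231-avoiding ones, counted by C_n; here n = 6. So B = C_6 = 132.
A − B = 4862 − 132 = 4730.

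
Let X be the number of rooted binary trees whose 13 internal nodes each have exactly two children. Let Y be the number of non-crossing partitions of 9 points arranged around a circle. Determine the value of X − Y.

Full binary trees with n internal nodes are counted by C_n; here n = 13. So X = C_13 = 742900.
Non-crossing partitions of an n-element set are counted by C_n; here n = 9. So Y = C_9 = 4862.
X − Y = 742900 − 4862 = 738038.

738038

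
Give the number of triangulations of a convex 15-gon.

A convex 15-gon is triangulated into 13 triangles, and the number of such triangulations is the Catalan number C_{15−2} = C_13.
C_13 = 742900.

742900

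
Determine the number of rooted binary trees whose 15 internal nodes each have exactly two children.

The number of full binary trees on 15 internal nodes is the Catalan number C_15.
C_15 = 9694845.

9694845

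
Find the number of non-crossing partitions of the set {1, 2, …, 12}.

The non-crossing partitions of [12] form a lattice of size C_12.
C_12 = 208012.

208012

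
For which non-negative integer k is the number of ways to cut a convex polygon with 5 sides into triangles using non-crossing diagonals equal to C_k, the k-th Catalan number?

The number of triangulations of a 5-gon is the Catalan number C_3 (index = sides − 2).

3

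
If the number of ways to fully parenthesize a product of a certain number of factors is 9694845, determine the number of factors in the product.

16

Parenthesizations of m factors are counted by C_{m−1}, and C_15 = 9694845.
So the index is 15, and the number of factors is 15 + 1 = 16.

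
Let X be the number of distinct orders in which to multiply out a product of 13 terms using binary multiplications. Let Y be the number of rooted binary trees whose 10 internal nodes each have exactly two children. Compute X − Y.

191216

Parenthesizations of m factors correspond to full binary trees with m leaves, counted by C_{m−1}; m = 13 gives C_12. So X = C_12 = 208012.
Full binary trees with n internal nodes are counted by C_n; here n = 10. So Y = C_10 = 16796.
X − Y = 208012 − 16796 = 191216.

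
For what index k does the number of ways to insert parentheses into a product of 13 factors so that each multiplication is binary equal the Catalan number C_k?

12

Ways to associate a product of 13 factors correspond to binary trees on 13 leaves, so the count is C_12.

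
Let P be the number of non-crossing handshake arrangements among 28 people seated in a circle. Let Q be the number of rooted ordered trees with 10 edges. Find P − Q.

Non-crossing handshake pairings of 2n people are counted by C_n; 28 people gives n = 14. So P = C_14 = 2674440.
Rooted ordered trees with n edges are counted by C_n; here n = 10. So Q = C_10 = 16796.
P − Q = 2674440 − 16796 = 2657644.

2657644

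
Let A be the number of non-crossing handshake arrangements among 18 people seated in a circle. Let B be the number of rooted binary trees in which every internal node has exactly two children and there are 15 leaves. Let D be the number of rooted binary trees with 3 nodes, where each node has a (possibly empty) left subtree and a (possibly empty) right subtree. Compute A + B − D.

Non-crossing handshake pairings of 2n people are counted by C_n; 18 people gives n = 9. So A = C_9 = 4862.
Full binary trees with 15 leaves have 15−1 = 14 internal nodes, so there are C_14 of them. So B = C_14 = 2674440.
Rooted binary trees with 3 nodes (each child slot possibly empty) number C_3. So D = C_3 = 5.
A + B − D = 4862 + 2674440 − 5 = 2679297.

2679297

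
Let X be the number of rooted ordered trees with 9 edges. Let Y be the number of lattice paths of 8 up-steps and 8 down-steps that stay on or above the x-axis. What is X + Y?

Rooted ordered trees with n edges are counted by C_n; here n = 9. So X = C_9 = 4862.
Dyck paths of semilength n (length 2n) are counted by C_n; here n = 8. So Y = C_8 = 1430.
X + Y = 4862 + 1430 = 6292.

6292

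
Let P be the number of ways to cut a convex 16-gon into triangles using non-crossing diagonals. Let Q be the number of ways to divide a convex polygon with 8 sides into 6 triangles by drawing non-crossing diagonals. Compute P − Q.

2674308

The number of triangulations of a 16-gon is the Catalan number C_14 (index = sides − 2). So P = C_14 = 2674440.
Triangulations of a convex m-gon are counted by C_{m−2}; with m = 8 this is C_6. So Q = C_6 = 132.
P − Q = 2674440 − 132 = 2674308.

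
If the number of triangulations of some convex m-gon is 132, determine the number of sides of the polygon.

Triangulations of a convex m-gon are counted by C_{m−2}; 132 = C_6.
So m − 2 = 6, giving m = 8 sides.

8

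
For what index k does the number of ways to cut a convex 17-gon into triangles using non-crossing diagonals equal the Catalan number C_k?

15

The number of triangulations of a 17-gon is the Catalan number C_15 (index = sides − 2).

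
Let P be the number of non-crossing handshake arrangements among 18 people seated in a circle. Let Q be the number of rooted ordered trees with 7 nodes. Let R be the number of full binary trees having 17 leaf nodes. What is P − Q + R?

35362400

Non-crossing handshake pairings of 2n people are counted by C_n; 18 people gives n = 9. So P = C_9 = 4862.
Rooted ordered (plane) trees on m nodes have m−1 edges and are counted by C_{m−1}; m = 7 gives C_6. So Q = C_6 = 132.
Full binary trees with 17 leaves have 17−1 = 16 internal nodes, so there are C_16 of them. So R = C_16 = 35357670.
P − Q + R = 4862 − 132 + 35357670 = 35362400.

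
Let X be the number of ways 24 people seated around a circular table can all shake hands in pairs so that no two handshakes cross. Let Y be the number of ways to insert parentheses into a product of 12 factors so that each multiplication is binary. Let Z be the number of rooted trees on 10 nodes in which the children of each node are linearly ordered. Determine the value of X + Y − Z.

Non-crossing handshake pairings of 2n people are counted by C_n; 24 people gives n = 12. So X = C_12 = 208012.
Ways to associate a product of 12 factors correspond to binary trees on 12 leaves, so the count is C_11. So Y = C_11 = 58786.
Rooted ordered (plane) trees on m nodes have m−1 edges and are counted by C_{m−1}; m = 10 gives C_9. So Z = C_9 = 4862.
X + Y − Z = 208012 + 58786 − 4862 = 261936.

261936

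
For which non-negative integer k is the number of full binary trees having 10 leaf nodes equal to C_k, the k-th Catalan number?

A full binary tree with L leaves has L−1 internal nodes and is counted by C_{L−1}; L = 10 gives C_9.

9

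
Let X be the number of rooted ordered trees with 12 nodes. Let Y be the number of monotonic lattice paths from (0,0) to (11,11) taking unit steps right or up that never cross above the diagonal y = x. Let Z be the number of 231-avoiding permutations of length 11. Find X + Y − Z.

Rooted ordered (plane) trees on m nodes have m−1 edges and are counted by C_{m−1}; m = 12 gives C_11. So X = C_11 = 58786.
Sub-diagonal monotone paths from (0,0) to (11,11) biject with Dyck paths of semilength 11, giving C_11. So Y = C_11 = 58786.
For any fixed pattern of length 3, the pattern-avoiding permutations of [11] number C_11. So Z = C_11 = 58786.
X + Y − Z = 58786 + 58786 − 58786 = 58786.

58786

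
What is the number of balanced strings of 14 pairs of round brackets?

A balanced arrangement of 14 bracket pairs is a Dyck word of semilength 14, so the count is C_14.
C_14 = C(28,14)/15 = 40116600/15 = 2674440.

2674440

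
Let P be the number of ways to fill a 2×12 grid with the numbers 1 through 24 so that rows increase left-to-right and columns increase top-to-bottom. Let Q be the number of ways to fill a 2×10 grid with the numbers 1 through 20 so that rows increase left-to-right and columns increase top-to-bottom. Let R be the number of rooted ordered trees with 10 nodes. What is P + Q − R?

Standard Young tableaux of shape 2×n are counted by C_n; here n = 12. So P = C_12 = 208012.
Standard Young tableaux of shape 2×n are counted by C_n; here n = 10. So Q = C_10 = 16796.
Rooted ordered (plane) trees on m nodes have m−1 edges and are counted by C_{m−1}; m = 10 gives C_9. So R = C_9 = 4862.
P + Q − R = 208012 + 16796 − 4862 = 219946.

219946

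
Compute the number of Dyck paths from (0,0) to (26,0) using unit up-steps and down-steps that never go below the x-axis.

Dyck paths of semilength n (length 2n) are counted by C_n; here n = 13.
C_13 = C(26,13)/14 = 10400600/14 = 742900.

742900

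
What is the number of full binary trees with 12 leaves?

58786

A full binary tree with L leaves has L−1 internal nodes and is counted by C_{L−1}; L = 12 gives C_11.
C_11 = C(22,11)/12 = 705432/12 = 58786.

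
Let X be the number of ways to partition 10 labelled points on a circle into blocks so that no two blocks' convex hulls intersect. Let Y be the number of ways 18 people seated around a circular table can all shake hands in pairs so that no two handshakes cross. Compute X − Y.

11934

Non-crossing partitions of an n-element set are counted by C_n; here n = 10. So X = C_10 = 16796.
Non-crossing handshake pairings of 2n people are counted by C_n; 18 people gives n = 9. So Y = C_9 = 4862.
X − Y = 16796 − 4862 = 11934.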